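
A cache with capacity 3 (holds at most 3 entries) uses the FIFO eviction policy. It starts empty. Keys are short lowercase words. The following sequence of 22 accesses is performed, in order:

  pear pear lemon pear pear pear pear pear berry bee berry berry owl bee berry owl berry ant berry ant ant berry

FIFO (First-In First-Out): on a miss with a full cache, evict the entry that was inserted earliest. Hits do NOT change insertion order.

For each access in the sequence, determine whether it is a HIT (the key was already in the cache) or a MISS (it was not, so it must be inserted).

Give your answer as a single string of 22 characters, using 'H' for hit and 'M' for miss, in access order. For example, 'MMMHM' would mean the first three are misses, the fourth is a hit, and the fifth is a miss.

FIFO simulation (capacity=3):
  1. access pear: MISS. Cache (old->new): [pear]
  2. access pear: HIT. Cache (old->new): [pear]
  3. access lemon: MISS. Cache (old->new): [pear lemon]
  4. access pear: HIT. Cache (old->new): [pear lemon]
  5. access pear: HIT. Cache (old->new): [pear lemon]
  6. access pear: HIT. Cache (old->new): [pear lemon]
  7. access pear: HIT. Cache (old->new): [pear lemon]
  8. access pear: HIT. Cache (old->new): [pear lemon]
  9. access berry: MISS. Cache (old->new): [pear lemon berry]
  10. access bee: MISS, evict pear. Cache (old->new): [lemon berry bee]
  11. access berry: HIT. Cache (old->new): [lemon berry bee]
  12. access berry: HIT. Cache (old->new): [lemon berry bee]
  13. access owl: MISS, evict lemon. Cache (old->new): [berry bee owl]
  14. access bee: HIT. Cache (old->new): [berry bee owl]
  15. access berry: HIT. Cache (old->new): [berry bee owl]
  16. access owl: HIT. Cache (old->new): [berry bee owl]
  17. access berry: HIT. Cache (old->new): [berry bee owl]
  18. access ant: MISS, evict berry. Cache (old->new): [bee owl ant]
  19. access berry: MISS, evict bee. Cache (old->new): [owl ant berry]
  20. access ant: HIT. Cache (old->new): [owl ant berry]
  21. access ant: HIT. Cache (old->new): [owl ant berry]
  22. access berry: HIT. Cache (old->new): [owl ant berry]
Total: 15 hits, 7 misses, 4 evictions

Answer: MHMHHHHHMMHHMHHHHMMHHH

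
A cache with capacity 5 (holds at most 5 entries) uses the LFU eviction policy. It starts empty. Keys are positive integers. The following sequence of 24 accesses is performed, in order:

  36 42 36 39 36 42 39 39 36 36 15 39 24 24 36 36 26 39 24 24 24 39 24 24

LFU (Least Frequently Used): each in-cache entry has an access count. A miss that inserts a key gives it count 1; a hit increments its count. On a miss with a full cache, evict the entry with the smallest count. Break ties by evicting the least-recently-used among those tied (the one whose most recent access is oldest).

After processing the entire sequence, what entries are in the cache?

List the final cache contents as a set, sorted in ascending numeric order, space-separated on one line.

LFU simulation (capacity=5):
  1. access 36: MISS. Cache: [36(c=1)]
  2. access 42: MISS. Cache: [36(c=1) 42(c=1)]
  3. access 36: HIT, count now 2. Cache: [42(c=1) 36(c=2)]
  4. access 39: MISS. Cache: [42(c=1) 39(c=1) 36(c=2)]
  5. access 36: HIT, count now 3. Cache: [42(c=1) 39(c=1) 36(c=3)]
  6. access 42: HIT, count now 2. Cache: [39(c=1) 42(c=2) 36(c=3)]
  7. access 39: HIT, count now 2. Cache: [42(c=2) 39(c=2) 36(c=3)]
  8. access 39: HIT, count now 3. Cache: [42(c=2) 36(c=3) 39(c=3)]
  9. access 36: HIT, count now 4. Cache: [42(c=2) 39(c=3) 36(c=4)]
  10. access 36: HIT, count now 5. Cache: [42(c=2) 39(c=3) 36(c=5)]
  11. access 15: MISS. Cache: [15(c=1) 42(c=2) 39(c=3) 36(c=5)]
  12. access 39: HIT, count now 4. Cache: [15(c=1) 42(c=2) 39(c=4) 36(c=5)]
  13. access 24: MISS. Cache: [15(c=1) 24(c=1) 42(c=2) 39(c=4) 36(c=5)]
  14. access 24: HIT, count now 2. Cache: [15(c=1) 42(c=2) 24(c=2) 39(c=4) 36(c=5)]
  15. access 36: HIT, count now 6. Cache: [15(c=1) 42(c=2) 24(c=2) 39(c=4) 36(c=6)]
  16. access 36: HIT, count now 7. Cache: [15(c=1) 42(c=2) 24(c=2) 39(c=4) 36(c=7)]
  17. access 26: MISS, evict 15(c=1). Cache: [26(c=1) 42(c=2) 24(c=2) 39(c=4) 36(c=7)]
  18. access 39: HIT, count now 5. Cache: [26(c=1) 42(c=2) 24(c=2) 39(c=5) 36(c=7)]
  19. access 24: HIT, count now 3. Cache: [26(c=1) 42(c=2) 24(c=3) 39(c=5) 36(c=7)]
  20. access 24: HIT, count now 4. Cache: [26(c=1) 42(c=2) 24(c=4) 39(c=5) 36(c=7)]
  21. access 24: HIT, count now 5. Cache: [26(c=1) 42(c=2) 39(c=5) 24(c=5) 36(c=7)]
  22. access 39: HIT, count now 6. Cache: [26(c=1) 42(c=2) 24(c=5) 39(c=6) 36(c=7)]
  23. access 24: HIT, count now 6. Cache: [26(c=1) 42(c=2) 39(c=6) 24(c=6) 36(c=7)]
  24. access 24: HIT, count now 7. Cache: [26(c=1) 42(c=2) 39(c=6) 36(c=7) 24(c=7)]
Total: 18 hits, 6 misses, 1 evictions

Answer: 24 26 36 39 42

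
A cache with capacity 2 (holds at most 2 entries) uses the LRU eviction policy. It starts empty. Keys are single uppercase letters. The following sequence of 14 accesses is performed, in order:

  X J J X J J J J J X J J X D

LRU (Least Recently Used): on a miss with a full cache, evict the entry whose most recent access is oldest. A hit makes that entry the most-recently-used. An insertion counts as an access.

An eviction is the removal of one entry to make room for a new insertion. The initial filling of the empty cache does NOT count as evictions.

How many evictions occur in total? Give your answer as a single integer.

Answer: 1

Derivation:
LRU simulation (capacity=2):
  1. access X: MISS. Cache (LRU->MRU): [X]
  2. access J: MISS. Cache (LRU->MRU): [X J]
  3. access J: HIT. Cache (LRU->MRU): [X J]
  4. access X: HIT. Cache (LRU->MRU): [J X]
  5. access J: HIT. Cache (LRU->MRU): [X J]
  6. access J: HIT. Cache (LRU->MRU): [X J]
  7. access J: HIT. Cache (LRU->MRU): [X J]
  8. access J: HIT. Cache (LRU->MRU): [X J]
  9. access J: HIT. Cache (LRU->MRU): [X J]
  10. access X: HIT. Cache (LRU->MRU): [J X]
  11. access J: HIT. Cache (LRU->MRU): [X J]
  12. access J: HIT. Cache (LRU->MRU): [X J]
  13. access X: HIT. Cache (LRU->MRU): [J X]
  14. access D: MISS, evict J. Cache (LRU->MRU): [X D]
Total: 11 hits, 3 misses, 1 evictions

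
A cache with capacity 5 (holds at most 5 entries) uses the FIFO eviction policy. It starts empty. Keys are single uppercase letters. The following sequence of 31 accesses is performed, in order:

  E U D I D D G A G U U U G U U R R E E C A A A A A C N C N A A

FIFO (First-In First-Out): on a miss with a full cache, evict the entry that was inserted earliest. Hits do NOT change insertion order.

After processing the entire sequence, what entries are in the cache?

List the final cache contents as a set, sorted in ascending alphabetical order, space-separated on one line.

Answer: A C E N R

Derivation:
FIFO simulation (capacity=5):
  1. access E: MISS. Cache (old->new): [E]
  2. access U: MISS. Cache (old->new): [E U]
  3. access D: MISS. Cache (old->new): [E U D]
  4. access I: MISS. Cache (old->new): [E U D I]
  5. access D: HIT. Cache (old->new): [E U D I]
  6. access D: HIT. Cache (old->new): [E U D I]
  7. access G: MISS. Cache (old->new): [E U D I G]
  8. access A: MISS, evict E. Cache (old->new): [U D I G A]
  9. access G: HIT. Cache (old->new): [U D I G A]
  10. access U: HIT. Cache (old->new): [U D I G A]
  11. access U: HIT. Cache (old->new): [U D I G A]
  12. access U: HIT. Cache (old->new): [U D I G A]
  13. access G: HIT. Cache (old->new): [U D I G A]
  14. access U: HIT. Cache (old->new): [U D I G A]
  15. access U: HIT. Cache (old->new): [U D I G A]
  16. access R: MISS, evict U. Cache (old->new): [D I G A R]
  17. access R: HIT. Cache (old->new): [D I G A R]
  18. access E: MISS, evict D. Cache (old->new): [I G A R E]
  19. access E: HIT. Cache (old->new): [I G A R E]
  20. access C: MISS, evict I. Cache (old->new): [G A R E C]
  21. access A: HIT. Cache (old->new): [G A R E C]
  22. access A: HIT. Cache (old->new): [G A R E C]
  23. access A: HIT. Cache (old->new): [G A R E C]
  24. access A: HIT. Cache (old->new): [G A R E C]
  25. access A: HIT. Cache (old->new): [G A R E C]
  26. access C: HIT. Cache (old->new): [G A R E C]
  27. access N: MISS, evict G. Cache (old->new): [A R E C N]
  28. access C: HIT. Cache (old->new): [A R E C N]
  29. access N: HIT. Cache (old->new): [A R E C N]
  30. access A: HIT. Cache (old->new): [A R E C N]
  31. access A: HIT. Cache (old->new): [A R E C N]
Total: 21 hits, 10 misses, 5 evictions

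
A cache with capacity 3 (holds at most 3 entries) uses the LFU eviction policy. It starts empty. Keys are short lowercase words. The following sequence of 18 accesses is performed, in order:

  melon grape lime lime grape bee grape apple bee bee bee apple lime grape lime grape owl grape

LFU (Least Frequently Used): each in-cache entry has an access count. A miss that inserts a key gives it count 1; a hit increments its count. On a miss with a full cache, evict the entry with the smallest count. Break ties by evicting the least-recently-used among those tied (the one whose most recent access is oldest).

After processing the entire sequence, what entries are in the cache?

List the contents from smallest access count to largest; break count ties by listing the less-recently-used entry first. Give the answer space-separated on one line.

LFU simulation (capacity=3):
  1. access melon: MISS. Cache: [melon(c=1)]
  2. access grape: MISS. Cache: [melon(c=1) grape(c=1)]
  3. access lime: MISS. Cache: [melon(c=1) grape(c=1) lime(c=1)]
  4. access lime: HIT, count now 2. Cache: [melon(c=1) grape(c=1) lime(c=2)]
  5. access grape: HIT, count now 2. Cache: [melon(c=1) lime(c=2) grape(c=2)]
  6. access bee: MISS, evict melon(c=1). Cache: [bee(c=1) lime(c=2) grape(c=2)]
  7. access grape: HIT, count now 3. Cache: [bee(c=1) lime(c=2) grape(c=3)]
  8. access apple: MISS, evict bee(c=1). Cache: [apple(c=1) lime(c=2) grape(c=3)]
  9. access bee: MISS, evict apple(c=1). Cache: [bee(c=1) lime(c=2) grape(c=3)]
  10. access bee: HIT, count now 2. Cache: [lime(c=2) bee(c=2) grape(c=3)]
  11. access bee: HIT, count now 3. Cache: [lime(c=2) grape(c=3) bee(c=3)]
  12. access apple: MISS, evict lime(c=2). Cache: [apple(c=1) grape(c=3) bee(c=3)]
  13. access lime: MISS, evict apple(c=1). Cache: [lime(c=1) grape(c=3) bee(c=3)]
  14. access grape: HIT, count now 4. Cache: [lime(c=1) bee(c=3) grape(c=4)]
  15. access lime: HIT, count now 2. Cache: [lime(c=2) bee(c=3) grape(c=4)]
  16. access grape: HIT, count now 5. Cache: [lime(c=2) bee(c=3) grape(c=5)]
  17. access owl: MISS, evict lime(c=2). Cache: [owl(c=1) bee(c=3) grape(c=5)]
  18. access grape: HIT, count now 6. Cache: [owl(c=1) bee(c=3) grape(c=6)]
Total: 9 hits, 9 misses, 6 evictions

Answer: owl bee grape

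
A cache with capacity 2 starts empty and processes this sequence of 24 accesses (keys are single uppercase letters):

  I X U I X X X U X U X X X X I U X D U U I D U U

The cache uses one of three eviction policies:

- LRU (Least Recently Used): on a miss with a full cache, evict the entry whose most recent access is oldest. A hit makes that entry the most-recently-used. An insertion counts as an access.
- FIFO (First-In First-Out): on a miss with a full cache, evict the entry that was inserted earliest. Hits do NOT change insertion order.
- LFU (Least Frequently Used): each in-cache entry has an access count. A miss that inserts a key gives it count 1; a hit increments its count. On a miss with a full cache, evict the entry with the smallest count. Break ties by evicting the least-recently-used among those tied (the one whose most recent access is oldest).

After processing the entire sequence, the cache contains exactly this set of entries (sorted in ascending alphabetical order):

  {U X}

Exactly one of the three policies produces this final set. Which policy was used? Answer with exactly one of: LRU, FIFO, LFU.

Answer: LFU

Derivation:
Simulating under each policy and comparing final sets:
  LRU: final set = {D U} -> differs
  FIFO: final set = {D U} -> differs
  LFU: final set = {U X} -> MATCHES target
Only LFU produces the target set.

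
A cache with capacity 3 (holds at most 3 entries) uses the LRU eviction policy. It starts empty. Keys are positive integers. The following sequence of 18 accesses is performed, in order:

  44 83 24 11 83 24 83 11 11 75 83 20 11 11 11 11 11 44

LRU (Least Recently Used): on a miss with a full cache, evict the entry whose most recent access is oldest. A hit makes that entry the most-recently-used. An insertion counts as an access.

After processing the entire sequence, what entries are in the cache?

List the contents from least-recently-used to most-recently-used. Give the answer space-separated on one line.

Answer: 20 11 44

Derivation:
LRU simulation (capacity=3):
  1. access 44: MISS. Cache (LRU->MRU): [44]
  2. access 83: MISS. Cache (LRU->MRU): [44 83]
  3. access 24: MISS. Cache (LRU->MRU): [44 83 24]
  4. access 11: MISS, evict 44. Cache (LRU->MRU): [83 24 11]
  5. access 83: HIT. Cache (LRU->MRU): [24 11 83]
  6. access 24: HIT. Cache (LRU->MRU): [11 83 24]
  7. access 83: HIT. Cache (LRU->MRU): [11 24 83]
  8. access 11: HIT. Cache (LRU->MRU): [24 83 11]
  9. access 11: HIT. Cache (LRU->MRU): [24 83 11]
  10. access 75: MISS, evict 24. Cache (LRU->MRU): [83 11 75]
  11. access 83: HIT. Cache (LRU->MRU): [11 75 83]
  12. access 20: MISS, evict 11. Cache (LRU->MRU): [75 83 20]
  13. access 11: MISS, evict 75. Cache (LRU->MRU): [83 20 11]
  14. access 11: HIT. Cache (LRU->MRU): [83 20 11]
  15. access 11: HIT. Cache (LRU->MRU): [83 20 11]
  16. access 11: HIT. Cache (LRU->MRU): [83 20 11]
  17. access 11: HIT. Cache (LRU->MRU): [83 20 11]
  18. access 44: MISS, evict 83. Cache (LRU->MRU): [20 11 44]
Total: 10 hits, 8 misses, 5 evictions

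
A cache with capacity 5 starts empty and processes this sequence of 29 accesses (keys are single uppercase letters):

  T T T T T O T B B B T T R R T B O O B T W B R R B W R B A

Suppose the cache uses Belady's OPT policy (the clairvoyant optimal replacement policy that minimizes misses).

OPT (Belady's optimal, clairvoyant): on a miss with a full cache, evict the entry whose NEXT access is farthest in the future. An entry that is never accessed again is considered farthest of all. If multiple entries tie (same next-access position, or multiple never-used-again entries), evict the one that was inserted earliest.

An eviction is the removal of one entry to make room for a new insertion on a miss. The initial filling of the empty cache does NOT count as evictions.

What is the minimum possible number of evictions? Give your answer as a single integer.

Answer: 1

Derivation:
OPT (Belady) simulation (capacity=5):
  1. access T: MISS. Cache: [T]
  2. access T: HIT. Next use of T: step 3. Cache: [T]
  3. access T: HIT. Next use of T: step 4. Cache: [T]
  4. access T: HIT. Next use of T: step 5. Cache: [T]
  5. access T: HIT. Next use of T: step 7. Cache: [T]
  6. access O: MISS. Cache: [T O]
  7. access T: HIT. Next use of T: step 11. Cache: [T O]
  8. access B: MISS. Cache: [T O B]
  9. access B: HIT. Next use of B: step 10. Cache: [T O B]
  10. access B: HIT. Next use of B: step 16. Cache: [T O B]
  11. access T: HIT. Next use of T: step 12. Cache: [T O B]
  12. access T: HIT. Next use of T: step 15. Cache: [T O B]
  13. access R: MISS. Cache: [T O B R]
  14. access R: HIT. Next use of R: step 23. Cache: [T O B R]
  15. access T: HIT. Next use of T: step 20. Cache: [T O B R]
  16. access B: HIT. Next use of B: step 19. Cache: [T O B R]
  17. access O: HIT. Next use of O: step 18. Cache: [T O B R]
  18. access O: HIT. Next use of O: never. Cache: [T O B R]
  19. access B: HIT. Next use of B: step 22. Cache: [T O B R]
  20. access T: HIT. Next use of T: never. Cache: [T O B R]
  21. access W: MISS. Cache: [T O B R W]
  22. access B: HIT. Next use of B: step 25. Cache: [T O B R W]
  23. access R: HIT. Next use of R: step 24. Cache: [T O B R W]
  24. access R: HIT. Next use of R: step 27. Cache: [T O B R W]
  25. access B: HIT. Next use of B: step 28. Cache: [T O B R W]
  26. access W: HIT. Next use of W: never. Cache: [T O B R W]
  27. access R: HIT. Next use of R: never. Cache: [T O B R W]
  28. access B: HIT. Next use of B: never. Cache: [T O B R W]
  29. access A: MISS, evict T (next use: never). Cache: [O B R W A]
Total: 23 hits, 6 misses, 1 evictions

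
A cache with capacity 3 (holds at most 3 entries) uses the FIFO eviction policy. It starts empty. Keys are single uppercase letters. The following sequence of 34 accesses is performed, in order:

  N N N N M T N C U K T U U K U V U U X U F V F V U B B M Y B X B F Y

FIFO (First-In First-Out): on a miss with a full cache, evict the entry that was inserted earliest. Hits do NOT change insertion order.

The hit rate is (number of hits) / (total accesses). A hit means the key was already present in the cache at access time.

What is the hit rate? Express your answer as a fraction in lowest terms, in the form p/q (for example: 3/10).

FIFO simulation (capacity=3):
  1. access N: MISS. Cache (old->new): [N]
  2. access N: HIT. Cache (old->new): [N]
  3. access N: HIT. Cache (old->new): [N]
  4. access N: HIT. Cache (old->new): [N]
  5. access M: MISS. Cache (old->new): [N M]
  6. access T: MISS. Cache (old->new): [N M T]
  7. access N: HIT. Cache (old->new): [N M T]
  8. access C: MISS, evict N. Cache (old->new): [M T C]
  9. access U: MISS, evict M. Cache (old->new): [T C U]
  10. access K: MISS, evict T. Cache (old->new): [C U K]
  11. access T: MISS, evict C. Cache (old->new): [U K T]
  12. access U: HIT. Cache (old->new): [U K T]
  13. access U: HIT. Cache (old->new): [U K T]
  14. access K: HIT. Cache (old->new): [U K T]
  15. access U: HIT. Cache (old->new): [U K T]
  16. access V: MISS, evict U. Cache (old->new): [K T V]
  17. access U: MISS, evict K. Cache (old->new): [T V U]
  18. access U: HIT. Cache (old->new): [T V U]
  19. access X: MISS, evict T. Cache (old->new): [V U X]
  20. access U: HIT. Cache (old->new): [V U X]
  21. access F: MISS, evict V. Cache (old->new): [U X F]
  22. access V: MISS, evict U. Cache (old->new): [X F V]
  23. access F: HIT. Cache (old->new): [X F V]
  24. access V: HIT. Cache (old->new): [X F V]
  25. access U: MISS, evict X. Cache (old->new): [F V U]
  26. access B: MISS, evict F. Cache (old->new): [V U B]
  27. access B: HIT. Cache (old->new): [V U B]
  28. access M: MISS, evict V. Cache (old->new): [U B M]
  29. access Y: MISS, evict U. Cache (old->new): [B M Y]
  30. access B: HIT. Cache (old->new): [B M Y]
  31. access X: MISS, evict B. Cache (old->new): [M Y X]
  32. access B: MISS, evict M. Cache (old->new): [Y X B]
  33. access F: MISS, evict Y. Cache (old->new): [X B F]
  34. access Y: MISS, evict X. Cache (old->new): [B F Y]
Total: 14 hits, 20 misses, 17 evictions

Hit rate = 14/34 = 7/17

Answer: 7/17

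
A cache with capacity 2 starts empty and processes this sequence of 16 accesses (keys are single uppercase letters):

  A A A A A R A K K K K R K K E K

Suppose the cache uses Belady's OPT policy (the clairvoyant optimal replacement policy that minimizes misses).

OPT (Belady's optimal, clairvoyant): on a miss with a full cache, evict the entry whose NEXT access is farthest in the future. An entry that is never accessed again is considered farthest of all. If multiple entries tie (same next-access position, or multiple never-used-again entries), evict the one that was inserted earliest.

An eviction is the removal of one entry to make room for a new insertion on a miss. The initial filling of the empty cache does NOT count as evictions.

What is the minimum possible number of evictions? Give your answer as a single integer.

Answer: 2

Derivation:
OPT (Belady) simulation (capacity=2):
  1. access A: MISS. Cache: [A]
  2. access A: HIT. Next use of A: step 3. Cache: [A]
  3. access A: HIT. Next use of A: step 4. Cache: [A]
  4. access A: HIT. Next use of A: step 5. Cache: [A]
  5. access A: HIT. Next use of A: step 7. Cache: [A]
  6. access R: MISS. Cache: [A R]
  7. access A: HIT. Next use of A: never. Cache: [A R]
  8. access K: MISS, evict A (next use: never). Cache: [R K]
  9. access K: HIT. Next use of K: step 10. Cache: [R K]
  10. access K: HIT. Next use of K: step 11. Cache: [R K]
  11. access K: HIT. Next use of K: step 13. Cache: [R K]
  12. access R: HIT. Next use of R: never. Cache: [R K]
  13. access K: HIT. Next use of K: step 14. Cache: [R K]
  14. access K: HIT. Next use of K: step 16. Cache: [R K]
  15. access E: MISS, evict R (next use: never). Cache: [K E]
  16. access K: HIT. Next use of K: never. Cache: [K E]
Total: 12 hits, 4 misses, 2 evictions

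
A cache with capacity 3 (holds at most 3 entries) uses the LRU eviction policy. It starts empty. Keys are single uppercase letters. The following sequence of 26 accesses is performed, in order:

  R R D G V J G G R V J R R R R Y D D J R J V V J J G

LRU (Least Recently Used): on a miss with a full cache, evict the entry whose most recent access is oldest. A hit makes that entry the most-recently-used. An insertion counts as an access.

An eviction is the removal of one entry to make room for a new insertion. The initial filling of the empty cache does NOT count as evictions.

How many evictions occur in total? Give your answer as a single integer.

LRU simulation (capacity=3):
  1. access R: MISS. Cache (LRU->MRU): [R]
  2. access R: HIT. Cache (LRU->MRU): [R]
  3. access D: MISS. Cache (LRU->MRU): [R D]
  4. access G: MISS. Cache (LRU->MRU): [R D G]
  5. access V: MISS, evict R. Cache (LRU->MRU): [D G V]
  6. access J: MISS, evict D. Cache (LRU->MRU): [G V J]
  7. access G: HIT. Cache (LRU->MRU): [V J G]
  8. access G: HIT. Cache (LRU->MRU): [V J G]
  9. access R: MISS, evict V. Cache (LRU->MRU): [J G R]
  10. access V: MISS, evict J. Cache (LRU->MRU): [G R V]
  11. access J: MISS, evict G. Cache (LRU->MRU): [R V J]
  12. access R: HIT. Cache (LRU->MRU): [V J R]
  13. access R: HIT. Cache (LRU->MRU): [V J R]
  14. access R: HIT. Cache (LRU->MRU): [V J R]
  15. access R: HIT. Cache (LRU->MRU): [V J R]
  16. access Y: MISS, evict V. Cache (LRU->MRU): [J R Y]
  17. access D: MISS, evict J. Cache (LRU->MRU): [R Y D]
  18. access D: HIT. Cache (LRU->MRU): [R Y D]
  19. access J: MISS, evict R. Cache (LRU->MRU): [Y D J]
  20. access R: MISS, evict Y. Cache (LRU->MRU): [D J R]
  21. access J: HIT. Cache (LRU->MRU): [D R J]
  22. access V: MISS, evict D. Cache (LRU->MRU): [R J V]
  23. access V: HIT. Cache (LRU->MRU): [R J V]
  24. access J: HIT. Cache (LRU->MRU): [R V J]
  25. access J: HIT. Cache (LRU->MRU): [R V J]
  26. access G: MISS, evict R. Cache (LRU->MRU): [V J G]
Total: 12 hits, 14 misses, 11 evictions

Answer: 11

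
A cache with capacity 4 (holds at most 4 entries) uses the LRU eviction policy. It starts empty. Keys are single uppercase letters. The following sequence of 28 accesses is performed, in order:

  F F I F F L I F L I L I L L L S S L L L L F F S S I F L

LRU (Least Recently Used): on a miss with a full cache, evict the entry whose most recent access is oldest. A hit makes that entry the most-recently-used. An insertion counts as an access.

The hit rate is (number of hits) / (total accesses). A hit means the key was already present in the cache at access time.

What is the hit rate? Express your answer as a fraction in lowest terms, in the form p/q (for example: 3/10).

LRU simulation (capacity=4):
  1. access F: MISS. Cache (LRU->MRU): [F]
  2. access F: HIT. Cache (LRU->MRU): [F]
  3. access I: MISS. Cache (LRU->MRU): [F I]
  4. access F: HIT. Cache (LRU->MRU): [I F]
  5. access F: HIT. Cache (LRU->MRU): [I F]
  6. access L: MISS. Cache (LRU->MRU): [I F L]
  7. access I: HIT. Cache (LRU->MRU): [F L I]
  8. access F: HIT. Cache (LRU->MRU): [L I F]
  9. access L: HIT. Cache (LRU->MRU): [I F L]
  10. access I: HIT. Cache (LRU->MRU): [F L I]
  11. access L: HIT. Cache (LRU->MRU): [F I L]
  12. access I: HIT. Cache (LRU->MRU): [F L I]
  13. access L: HIT. Cache (LRU->MRU): [F I L]
  14. access L: HIT. Cache (LRU->MRU): [F I L]
  15. access L: HIT. Cache (LRU->MRU): [F I L]
  16. access S: MISS. Cache (LRU->MRU): [F I L S]
  17. access S: HIT. Cache (LRU->MRU): [F I L S]
  18. access L: HIT. Cache (LRU->MRU): [F I S L]
  19. access L: HIT. Cache (LRU->MRU): [F I S L]
  20. access L: HIT. Cache (LRU->MRU): [F I S L]
  21. access L: HIT. Cache (LRU->MRU): [F I S L]
  22. access F: HIT. Cache (LRU->MRU): [I S L F]
  23. access F: HIT. Cache (LRU->MRU): [I S L F]
  24. access S: HIT. Cache (LRU->MRU): [I L F S]
  25. access S: HIT. Cache (LRU->MRU): [I L F S]
  26. access I: HIT. Cache (LRU->MRU): [L F S I]
  27. access F: HIT. Cache (LRU->MRU): [L S I F]
  28. access L: HIT. Cache (LRU->MRU): [S I F L]
Total: 24 hits, 4 misses, 0 evictions

Hit rate = 24/28 = 6/7

Answer: 6/7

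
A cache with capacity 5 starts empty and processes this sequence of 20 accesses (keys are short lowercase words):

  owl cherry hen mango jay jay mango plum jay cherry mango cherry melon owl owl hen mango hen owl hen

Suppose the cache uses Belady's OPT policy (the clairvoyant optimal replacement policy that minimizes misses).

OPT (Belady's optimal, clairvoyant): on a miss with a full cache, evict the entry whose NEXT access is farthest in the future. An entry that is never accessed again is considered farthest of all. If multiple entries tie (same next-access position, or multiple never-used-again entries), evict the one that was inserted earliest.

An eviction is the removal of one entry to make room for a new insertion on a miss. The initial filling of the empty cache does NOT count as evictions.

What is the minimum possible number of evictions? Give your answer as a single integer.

Answer: 3

Derivation:
OPT (Belady) simulation (capacity=5):
  1. access owl: MISS. Cache: [owl]
  2. access cherry: MISS. Cache: [owl cherry]
  3. access hen: MISS. Cache: [owl cherry hen]
  4. access mango: MISS. Cache: [owl cherry hen mango]
  5. access jay: MISS. Cache: [owl cherry hen mango jay]
  6. access jay: HIT. Next use of jay: step 9. Cache: [owl cherry hen mango jay]
  7. access mango: HIT. Next use of mango: step 11. Cache: [owl cherry hen mango jay]
  8. access plum: MISS, evict hen (next use: step 16). Cache: [owl cherry mango jay plum]
  9. access jay: HIT. Next use of jay: never. Cache: [owl cherry mango jay plum]
  10. access cherry: HIT. Next use of cherry: step 12. Cache: [owl cherry mango jay plum]
  11. access mango: HIT. Next use of mango: step 17. Cache: [owl cherry mango jay plum]
  12. access cherry: HIT. Next use of cherry: never. Cache: [owl cherry mango jay plum]
  13. access melon: MISS, evict cherry (next use: never). Cache: [owl mango jay plum melon]
  14. access owl: HIT. Next use of owl: step 15. Cache: [owl mango jay plum melon]
  15. access owl: HIT. Next use of owl: step 19. Cache: [owl mango jay plum melon]
  16. access hen: MISS, evict jay (next use: never). Cache: [owl mango plum melon hen]
  17. access mango: HIT. Next use of mango: never. Cache: [owl mango plum melon hen]
  18. access hen: HIT. Next use of hen: step 20. Cache: [owl mango plum melon hen]
  19. access owl: HIT. Next use of owl: never. Cache: [owl mango plum melon hen]
  20. access hen: HIT. Next use of hen: never. Cache: [owl mango plum melon hen]
Total: 12 hits, 8 misses, 3 evictions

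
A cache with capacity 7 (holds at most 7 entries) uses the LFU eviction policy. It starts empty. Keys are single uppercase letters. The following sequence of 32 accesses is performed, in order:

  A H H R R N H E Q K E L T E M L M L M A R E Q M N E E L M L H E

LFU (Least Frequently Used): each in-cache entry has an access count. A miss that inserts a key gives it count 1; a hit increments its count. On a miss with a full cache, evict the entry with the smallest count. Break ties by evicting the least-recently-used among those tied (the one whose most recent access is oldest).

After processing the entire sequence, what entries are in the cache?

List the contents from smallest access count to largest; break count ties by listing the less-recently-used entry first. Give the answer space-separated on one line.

LFU simulation (capacity=7):
  1. access A: MISS. Cache: [A(c=1)]
  2. access H: MISS. Cache: [A(c=1) H(c=1)]
  3. access H: HIT, count now 2. Cache: [A(c=1) H(c=2)]
  4. access R: MISS. Cache: [A(c=1) R(c=1) H(c=2)]
  5. access R: HIT, count now 2. Cache: [A(c=1) H(c=2) R(c=2)]
  6. access N: MISS. Cache: [A(c=1) N(c=1) H(c=2) R(c=2)]
  7. access H: HIT, count now 3. Cache: [A(c=1) N(c=1) R(c=2) H(c=3)]
  8. access E: MISS. Cache: [A(c=1) N(c=1) E(c=1) R(c=2) H(c=3)]
  9. access Q: MISS. Cache: [A(c=1) N(c=1) E(c=1) Q(c=1) R(c=2) H(c=3)]
  10. access K: MISS. Cache: [A(c=1) N(c=1) E(c=1) Q(c=1) K(c=1) R(c=2) H(c=3)]
  11. access E: HIT, count now 2. Cache: [A(c=1) N(c=1) Q(c=1) K(c=1) R(c=2) E(c=2) H(c=3)]
  12. access L: MISS, evict A(c=1). Cache: [N(c=1) Q(c=1) K(c=1) L(c=1) R(c=2) E(c=2) H(c=3)]
  13. access T: MISS, evict N(c=1). Cache: [Q(c=1) K(c=1) L(c=1) T(c=1) R(c=2) E(c=2) H(c=3)]
  14. access E: HIT, count now 3. Cache: [Q(c=1) K(c=1) L(c=1) T(c=1) R(c=2) H(c=3) E(c=3)]
  15. access M: MISS, evict Q(c=1). Cache: [K(c=1) L(c=1) T(c=1) M(c=1) R(c=2) H(c=3) E(c=3)]
  16. access L: HIT, count now 2. Cache: [K(c=1) T(c=1) M(c=1) R(c=2) L(c=2) H(c=3) E(c=3)]
  17. access M: HIT, count now 2. Cache: [K(c=1) T(c=1) R(c=2) L(c=2) M(c=2) H(c=3) E(c=3)]
  18. access L: HIT, count now 3. Cache: [K(c=1) T(c=1) R(c=2) M(c=2) H(c=3) E(c=3) L(c=3)]
  19. access M: HIT, count now 3. Cache: [K(c=1) T(c=1) R(c=2) H(c=3) E(c=3) L(c=3) M(c=3)]
  20. access A: MISS, evict K(c=1). Cache: [T(c=1) A(c=1) R(c=2) H(c=3) E(c=3) L(c=3) M(c=3)]
  21. access R: HIT, count now 3. Cache: [T(c=1) A(c=1) H(c=3) E(c=3) L(c=3) M(c=3) R(c=3)]
  22. access E: HIT, count now 4. Cache: [T(c=1) A(c=1) H(c=3) L(c=3) M(c=3) R(c=3) E(c=4)]
  23. access Q: MISS, evict T(c=1). Cache: [A(c=1) Q(c=1) H(c=3) L(c=3) M(c=3) R(c=3) E(c=4)]
  24. access M: HIT, count now 4. Cache: [A(c=1) Q(c=1) H(c=3) L(c=3) R(c=3) E(c=4) M(c=4)]
  25. access N: MISS, evict A(c=1). Cache: [Q(c=1) N(c=1) H(c=3) L(c=3) R(c=3) E(c=4) M(c=4)]
  26. access E: HIT, count now 5. Cache: [Q(c=1) N(c=1) H(c=3) L(c=3) R(c=3) M(c=4) E(c=5)]
  27. access E: HIT, count now 6. Cache: [Q(c=1) N(c=1) H(c=3) L(c=3) R(c=3) M(c=4) E(c=6)]
  28. access L: HIT, count now 4. Cache: [Q(c=1) N(c=1) H(c=3) R(c=3) M(c=4) L(c=4) E(c=6)]
  29. access M: HIT, count now 5. Cache: [Q(c=1) N(c=1) H(c=3) R(c=3) L(c=4) M(c=5) E(c=6)]
  30. access L: HIT, count now 5. Cache: [Q(c=1) N(c=1) H(c=3) R(c=3) M(c=5) L(c=5) E(c=6)]
  31. access H: HIT, count now 4. Cache: [Q(c=1) N(c=1) R(c=3) H(c=4) M(c=5) L(c=5) E(c=6)]
  32. access E: HIT, count now 7. Cache: [Q(c=1) N(c=1) R(c=3) H(c=4) M(c=5) L(c=5) E(c=7)]
Total: 19 hits, 13 misses, 6 evictions

Answer: Q N R H M L E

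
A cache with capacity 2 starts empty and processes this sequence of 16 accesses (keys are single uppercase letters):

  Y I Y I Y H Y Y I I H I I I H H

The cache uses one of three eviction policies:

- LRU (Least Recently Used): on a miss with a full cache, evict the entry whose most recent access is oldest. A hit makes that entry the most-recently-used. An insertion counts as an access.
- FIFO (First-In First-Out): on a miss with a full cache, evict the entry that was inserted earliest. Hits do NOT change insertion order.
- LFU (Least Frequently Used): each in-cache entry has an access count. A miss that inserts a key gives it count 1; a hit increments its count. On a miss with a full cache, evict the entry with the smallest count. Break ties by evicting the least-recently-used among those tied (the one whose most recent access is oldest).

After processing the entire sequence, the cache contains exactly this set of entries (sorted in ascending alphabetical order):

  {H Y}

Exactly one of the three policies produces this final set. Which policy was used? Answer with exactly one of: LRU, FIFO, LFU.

Simulating under each policy and comparing final sets:
  LRU: final set = {H I} -> differs
  FIFO: final set = {H I} -> differs
  LFU: final set = {H Y} -> MATCHES target
Only LFU produces the target set.

Answer: LFU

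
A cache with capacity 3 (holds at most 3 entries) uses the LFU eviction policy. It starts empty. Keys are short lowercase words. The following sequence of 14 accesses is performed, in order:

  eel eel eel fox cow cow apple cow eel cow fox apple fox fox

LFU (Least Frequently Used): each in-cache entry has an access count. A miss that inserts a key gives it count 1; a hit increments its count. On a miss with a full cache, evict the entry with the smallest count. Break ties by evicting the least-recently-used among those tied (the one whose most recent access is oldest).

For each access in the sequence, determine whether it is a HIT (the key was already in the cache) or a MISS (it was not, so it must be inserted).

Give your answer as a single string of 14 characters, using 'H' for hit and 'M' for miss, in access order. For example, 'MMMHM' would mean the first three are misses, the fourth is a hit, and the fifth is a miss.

LFU simulation (capacity=3):
  1. access eel: MISS. Cache: [eel(c=1)]
  2. access eel: HIT, count now 2. Cache: [eel(c=2)]
  3. access eel: HIT, count now 3. Cache: [eel(c=3)]
  4. access fox: MISS. Cache: [fox(c=1) eel(c=3)]
  5. access cow: MISS. Cache: [fox(c=1) cow(c=1) eel(c=3)]
  6. access cow: HIT, count now 2. Cache: [fox(c=1) cow(c=2) eel(c=3)]
  7. access apple: MISS, evict fox(c=1). Cache: [apple(c=1) cow(c=2) eel(c=3)]
  8. access cow: HIT, count now 3. Cache: [apple(c=1) eel(c=3) cow(c=3)]
  9. access eel: HIT, count now 4. Cache: [apple(c=1) cow(c=3) eel(c=4)]
  10. access cow: HIT, count now 4. Cache: [apple(c=1) eel(c=4) cow(c=4)]
  11. access fox: MISS, evict apple(c=1). Cache: [fox(c=1) eel(c=4) cow(c=4)]
  12. access apple: MISS, evict fox(c=1). Cache: [apple(c=1) eel(c=4) cow(c=4)]
  13. access fox: MISS, evict apple(c=1). Cache: [fox(c=1) eel(c=4) cow(c=4)]
  14. access fox: HIT, count now 2. Cache: [fox(c=2) eel(c=4) cow(c=4)]
Total: 7 hits, 7 misses, 4 evictions

Answer: MHHMMHMHHHMMMH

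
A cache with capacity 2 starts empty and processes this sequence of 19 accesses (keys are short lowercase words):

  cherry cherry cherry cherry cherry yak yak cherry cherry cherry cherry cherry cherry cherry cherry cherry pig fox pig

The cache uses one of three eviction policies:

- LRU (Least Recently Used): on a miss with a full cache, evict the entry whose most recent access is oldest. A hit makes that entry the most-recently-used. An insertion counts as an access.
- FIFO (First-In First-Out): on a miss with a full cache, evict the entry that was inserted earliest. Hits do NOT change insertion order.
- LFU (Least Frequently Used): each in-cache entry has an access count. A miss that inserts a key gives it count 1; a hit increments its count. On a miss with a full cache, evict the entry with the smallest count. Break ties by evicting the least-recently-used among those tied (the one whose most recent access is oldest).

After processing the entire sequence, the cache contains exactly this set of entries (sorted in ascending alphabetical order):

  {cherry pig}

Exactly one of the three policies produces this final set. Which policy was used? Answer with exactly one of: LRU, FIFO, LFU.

Answer: LFU

Derivation:
Simulating under each policy and comparing final sets:
  LRU: final set = {fox pig} -> differs
  FIFO: final set = {fox pig} -> differs
  LFU: final set = {cherry pig} -> MATCHES target
Only LFU produces the target set.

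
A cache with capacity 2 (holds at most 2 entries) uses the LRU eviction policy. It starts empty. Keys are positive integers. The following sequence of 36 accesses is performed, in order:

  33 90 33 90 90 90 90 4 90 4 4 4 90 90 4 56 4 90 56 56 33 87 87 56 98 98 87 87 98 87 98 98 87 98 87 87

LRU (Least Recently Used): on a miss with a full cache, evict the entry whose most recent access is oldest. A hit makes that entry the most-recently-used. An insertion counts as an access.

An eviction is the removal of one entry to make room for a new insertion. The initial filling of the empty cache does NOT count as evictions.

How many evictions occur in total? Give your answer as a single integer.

LRU simulation (capacity=2):
  1. access 33: MISS. Cache (LRU->MRU): [33]
  2. access 90: MISS. Cache (LRU->MRU): [33 90]
  3. access 33: HIT. Cache (LRU->MRU): [90 33]
  4. access 90: HIT. Cache (LRU->MRU): [33 90]
  5. access 90: HIT. Cache (LRU->MRU): [33 90]
  6. access 90: HIT. Cache (LRU->MRU): [33 90]
  7. access 90: HIT. Cache (LRU->MRU): [33 90]
  8. access 4: MISS, evict 33. Cache (LRU->MRU): [90 4]
  9. access 90: HIT. Cache (LRU->MRU): [4 90]
  10. access 4: HIT. Cache (LRU->MRU): [90 4]
  11. access 4: HIT. Cache (LRU->MRU): [90 4]
  12. access 4: HIT. Cache (LRU->MRU): [90 4]
  13. access 90: HIT. Cache (LRU->MRU): [4 90]
  14. access 90: HIT. Cache (LRU->MRU): [4 90]
  15. access 4: HIT. Cache (LRU->MRU): [90 4]
  16. access 56: MISS, evict 90. Cache (LRU->MRU): [4 56]
  17. access 4: HIT. Cache (LRU->MRU): [56 4]
  18. access 90: MISS, evict 56. Cache (LRU->MRU): [4 90]
  19. access 56: MISS, evict 4. Cache (LRU->MRU): [90 56]
  20. access 56: HIT. Cache (LRU->MRU): [90 56]
  21. access 33: MISS, evict 90. Cache (LRU->MRU): [56 33]
  22. access 87: MISS, evict 56. Cache (LRU->MRU): [33 87]
  23. access 87: HIT. Cache (LRU->MRU): [33 87]
  24. access 56: MISS, evict 33. Cache (LRU->MRU): [87 56]
  25. access 98: MISS, evict 87. Cache (LRU->MRU): [56 98]
  26. access 98: HIT. Cache (LRU->MRU): [56 98]
  27. access 87: MISS, evict 56. Cache (LRU->MRU): [98 87]
  28. access 87: HIT. Cache (LRU->MRU): [98 87]
  29. access 98: HIT. Cache (LRU->MRU): [87 98]
  30. access 87: HIT. Cache (LRU->MRU): [98 87]
  31. access 98: HIT. Cache (LRU->MRU): [87 98]
  32. access 98: HIT. Cache (LRU->MRU): [87 98]
  33. access 87: HIT. Cache (LRU->MRU): [98 87]
  34. access 98: HIT. Cache (LRU->MRU): [87 98]
  35. access 87: HIT. Cache (LRU->MRU): [98 87]
  36. access 87: HIT. Cache (LRU->MRU): [98 87]
Total: 25 hits, 11 misses, 9 evictions

Answer: 9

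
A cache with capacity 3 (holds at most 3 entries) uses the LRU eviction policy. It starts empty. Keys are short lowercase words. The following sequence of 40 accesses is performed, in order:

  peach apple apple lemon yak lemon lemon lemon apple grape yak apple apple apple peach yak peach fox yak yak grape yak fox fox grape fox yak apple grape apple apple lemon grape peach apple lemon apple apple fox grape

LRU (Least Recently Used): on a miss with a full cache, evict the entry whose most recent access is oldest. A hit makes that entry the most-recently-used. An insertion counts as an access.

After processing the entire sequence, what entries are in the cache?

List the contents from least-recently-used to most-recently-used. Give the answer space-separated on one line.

LRU simulation (capacity=3):
  1. access peach: MISS. Cache (LRU->MRU): [peach]
  2. access apple: MISS. Cache (LRU->MRU): [peach apple]
  3. access apple: HIT. Cache (LRU->MRU): [peach apple]
  4. access lemon: MISS. Cache (LRU->MRU): [peach apple lemon]
  5. access yak: MISS, evict peach. Cache (LRU->MRU): [apple lemon yak]
  6. access lemon: HIT. Cache (LRU->MRU): [apple yak lemon]
  7. access lemon: HIT. Cache (LRU->MRU): [apple yak lemon]
  8. access lemon: HIT. Cache (LRU->MRU): [apple yak lemon]
  9. access apple: HIT. Cache (LRU->MRU): [yak lemon apple]
  10. access grape: MISS, evict yak. Cache (LRU->MRU): [lemon apple grape]
  11. access yak: MISS, evict lemon. Cache (LRU->MRU): [apple grape yak]
  12. access apple: HIT. Cache (LRU->MRU): [grape yak apple]
  13. access apple: HIT. Cache (LRU->MRU): [grape yak apple]
  14. access apple: HIT. Cache (LRU->MRU): [grape yak apple]
  15. access peach: MISS, evict grape. Cache (LRU->MRU): [yak apple peach]
  16. access yak: HIT. Cache (LRU->MRU): [apple peach yak]
  17. access peach: HIT. Cache (LRU->MRU): [apple yak peach]
  18. access fox: MISS, evict apple. Cache (LRU->MRU): [yak peach fox]
  19. access yak: HIT. Cache (LRU->MRU): [peach fox yak]
  20. access yak: HIT. Cache (LRU->MRU): [peach fox yak]
  21. access grape: MISS, evict peach. Cache (LRU->MRU): [fox yak grape]
  22. access yak: HIT. Cache (LRU->MRU): [fox grape yak]
  23. access fox: HIT. Cache (LRU->MRU): [grape yak fox]
  24. access fox: HIT. Cache (LRU->MRU): [grape yak fox]
  25. access grape: HIT. Cache (LRU->MRU): [yak fox grape]
  26. access fox: HIT. Cache (LRU->MRU): [yak grape fox]
  27. access yak: HIT. Cache (LRU->MRU): [grape fox yak]
  28. access apple: MISS, evict grape. Cache (LRU->MRU): [fox yak apple]
  29. access grape: MISS, evict fox. Cache (LRU->MRU): [yak apple grape]
  30. access apple: HIT. Cache (LRU->MRU): [yak grape apple]
  31. access apple: HIT. Cache (LRU->MRU): [yak grape apple]
  32. access lemon: MISS, evict yak. Cache (LRU->MRU): [grape apple lemon]
  33. access grape: HIT. Cache (LRU->MRU): [apple lemon grape]
  34. access peach: MISS, evict apple. Cache (LRU->MRU): [lemon grape peach]
  35. access apple: MISS, evict lemon. Cache (LRU->MRU): [grape peach apple]
  36. access lemon: MISS, evict grape. Cache (LRU->MRU): [peach apple lemon]
  37. access apple: HIT. Cache (LRU->MRU): [peach lemon apple]
  38. access apple: HIT. Cache (LRU->MRU): [peach lemon apple]
  39. access fox: MISS, evict peach. Cache (LRU->MRU): [lemon apple fox]
  40. access grape: MISS, evict lemon. Cache (LRU->MRU): [apple fox grape]
Total: 23 hits, 17 misses, 14 evictions

Answer: apple fox grape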